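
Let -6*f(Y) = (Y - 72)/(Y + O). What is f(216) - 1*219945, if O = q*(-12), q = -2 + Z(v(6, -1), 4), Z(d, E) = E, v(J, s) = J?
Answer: -1759561/8 ≈ -2.1995e+5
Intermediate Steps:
q = 2 (q = -2 + 4 = 2)
O = -24 (O = 2*(-12) = -24)
f(Y) = -(-72 + Y)/(6*(-24 + Y)) (f(Y) = -(Y - 72)/(6*(Y - 24)) = -(-72 + Y)/(6*(-24 + Y)))
f(216) - 1*219945 = (72 - 1*216)/(6*(-24 + 216)) - 1*219945 = (⅙)*(72 - 216)/192 - 219945 = (⅙)*(1/192)*(-144) - 219945 = -⅛ - 219945 = -1759561/8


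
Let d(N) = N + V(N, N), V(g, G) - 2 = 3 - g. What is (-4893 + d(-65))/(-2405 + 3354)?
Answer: -376/73 ≈ -5.1507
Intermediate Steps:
V(g, G) = 5 - g (V(g, G) = 2 + (3 - g) = 5 - g)
d(N) = 5 (d(N) = N + (5 - N) = 5)
(-4893 + d(-65))/(-2405 + 3354) = (-4893 + 5)/(-2405 + 3354) = -4888/949 = -4888*1/949 = -376/73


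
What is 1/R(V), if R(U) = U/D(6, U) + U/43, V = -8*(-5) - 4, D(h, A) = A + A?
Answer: 86/115 ≈ 0.74783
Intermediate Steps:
D(h, A) = 2*A
V = 36 (V = 40 - 4 = 36)
R(U) = 1/2 + U/43 (R(U) = U/((2*U)) + U/43 = U*(1/(2*U)) + U*(1/43) = 1/2 + U/43)
1/R(V) = 1/(1/2 + (1/43)*36) = 1/(1/2 + 36/43) = 1/(115/86) = 86/115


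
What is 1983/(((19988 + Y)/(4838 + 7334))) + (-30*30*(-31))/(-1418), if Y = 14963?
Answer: 16625620434/24780259 ≈ 670.92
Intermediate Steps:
1983/(((19988 + Y)/(4838 + 7334))) + (-30*30*(-31))/(-1418) = 1983/(((19988 + 14963)/(4838 + 7334))) + (-30*30*(-31))/(-1418) = 1983/((34951/12172)) - 900*(-31)*(-1/1418) = 1983/((34951*(1/12172))) + 27900*(-1/1418) = 1983/(34951/12172) - 13950/709 = 1983*(12172/34951) - 13950/709 = 24137076/34951 - 13950/709 = 16625620434/24780259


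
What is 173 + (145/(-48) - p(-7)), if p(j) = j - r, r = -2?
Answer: 8399/48 ≈ 174.98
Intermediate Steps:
p(j) = 2 + j (p(j) = j - 1*(-2) = j + 2 = 2 + j)
173 + (145/(-48) - p(-7)) = 173 + (145/(-48) - (2 - 7)) = 173 + (145*(-1/48) - 1*(-5)) = 173 + (-145/48 + 5) = 173 + 95/48 = 8399/48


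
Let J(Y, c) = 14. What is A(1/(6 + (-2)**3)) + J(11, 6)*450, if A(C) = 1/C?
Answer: 6298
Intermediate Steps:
A(1/(6 + (-2)**3)) + J(11, 6)*450 = 1/(1/(6 + (-2)**3)) + 14*450 = 1/(1/(6 - 8)) + 6300 = 1/(1/(-2)) + 6300 = 1/(-1/2) + 6300 = -2 + 6300 = 6298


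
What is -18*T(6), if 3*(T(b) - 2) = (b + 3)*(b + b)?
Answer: -684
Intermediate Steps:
T(b) = 2 + 2*b*(3 + b)/3 (T(b) = 2 + ((b + 3)*(b + b))/3 = 2 + ((3 + b)*(2*b))/3 = 2 + (2*b*(3 + b))/3 = 2 + 2*b*(3 + b)/3)
-18*T(6) = -18*(2 + 2*6 + (⅔)*6²) = -18*(2 + 12 + (⅔)*36) = -18*(2 + 12 + 24) = -18*38 = -684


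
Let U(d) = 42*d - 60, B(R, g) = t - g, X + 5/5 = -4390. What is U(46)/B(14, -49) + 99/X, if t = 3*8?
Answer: 8212725/320543 ≈ 25.621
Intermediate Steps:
X = -4391 (X = -1 - 4390 = -4391)
t = 24
B(R, g) = 24 - g
U(d) = -60 + 42*d
U(46)/B(14, -49) + 99/X = (-60 + 42*46)/(24 - 1*(-49)) + 99/(-4391) = (-60 + 1932)/(24 + 49) + 99*(-1/4391) = 1872/73 - 99/4391 = 8212725/320543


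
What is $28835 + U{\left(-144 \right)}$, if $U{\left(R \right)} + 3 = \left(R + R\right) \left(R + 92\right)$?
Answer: $43808$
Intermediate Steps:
$U{\left(R \right)} = -3 + 2 R \left(92 + R\right)$ ($U{\left(R \right)} = -3 + \left(R + R\right) \left(R + 92\right) = -3 + 2 R \left(92 + R\right)$)
$28835 + U{\left(-144 \right)} = 28835 + \left(-3 + 2 \left(-144\right)^{2} + 184 \left(-144\right)\right) = 28835 - -14973 = 28835 + 14973 = 43808$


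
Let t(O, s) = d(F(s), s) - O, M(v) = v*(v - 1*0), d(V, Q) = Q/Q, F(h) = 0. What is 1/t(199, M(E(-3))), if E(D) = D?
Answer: -1/198 ≈ -0.0050505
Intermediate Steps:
d(V, Q) = 1
M(v) = v**2 (M(v) = v*(v + 0) = v*v = v**2)
t(O, s) = 1 - O
1/t(199, M(E(-3))) = 1/(1 - 1*199) = 1/(1 - 199) = 1/(-198) = -1/198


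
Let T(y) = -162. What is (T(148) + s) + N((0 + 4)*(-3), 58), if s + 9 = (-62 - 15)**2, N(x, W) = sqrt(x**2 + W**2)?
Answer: 5758 + 2*sqrt(877) ≈ 5817.2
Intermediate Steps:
N(x, W) = sqrt(W**2 + x**2)
s = 5920 (s = -9 + (-62 - 15)**2 = -9 + (-77)**2 = -9 + 5929 = 5920)
(T(148) + s) + N((0 + 4)*(-3), 58) = (-162 + 5920) + sqrt(58**2 + ((0 + 4)*(-3))**2) = 5758 + sqrt(3364 + (4*(-3))**2) = 5758 + sqrt(3364 + (-12)**2) = 5758 + sqrt(3364 + 144) = 5758 + sqrt(3508) = 5758 + 2*sqrt(877)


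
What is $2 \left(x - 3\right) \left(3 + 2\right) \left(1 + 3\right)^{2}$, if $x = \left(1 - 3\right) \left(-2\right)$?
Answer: $160$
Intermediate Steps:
$x = 4$ ($x = \left(-2\right) \left(-2\right) = 4$)
$2 \left(x - 3\right) \left(3 + 2\right) \left(1 + 3\right)^{2} = 2 \left(4 - 3\right) \left(3 + 2\right) \left(1 + 3\right)^{2} = 2 \cdot 1 \cdot 5 \cdot 4^{2} = 2 \cdot 5 \cdot 16 = 10 \cdot 16 = 160$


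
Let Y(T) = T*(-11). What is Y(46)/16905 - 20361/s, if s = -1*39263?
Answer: 2014507/4122615 ≈ 0.48865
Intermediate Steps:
s = -39263
Y(T) = -11*T
Y(46)/16905 - 20361/s = -11*46/16905 - 20361/(-39263) = -506*1/16905 - 20361*(-1/39263) = -22/735 + 20361/39263 = 2014507/4122615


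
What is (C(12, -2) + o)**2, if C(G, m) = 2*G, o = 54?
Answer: 6084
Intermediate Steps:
(C(12, -2) + o)**2 = (2*12 + 54)**2 = (24 + 54)**2 = 78**2 = 6084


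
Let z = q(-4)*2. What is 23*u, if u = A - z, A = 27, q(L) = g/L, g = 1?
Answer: 1265/2 ≈ 632.50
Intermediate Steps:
q(L) = 1/L
z = -½ (z = 2/(-4) = -¼*2 = -½ ≈ -0.50000)
u = 55/2 (u = 27 - 1*(-½) = 27 + ½ = 55/2 ≈ 27.500)
23*u = 23*(55/2) = 1265/2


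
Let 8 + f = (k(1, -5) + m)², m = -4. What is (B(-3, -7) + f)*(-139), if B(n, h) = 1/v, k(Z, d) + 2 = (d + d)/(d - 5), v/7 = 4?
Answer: -66303/28 ≈ -2368.0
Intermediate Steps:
v = 28 (v = 7*4 = 28)
k(Z, d) = -2 + 2*d/(-5 + d) (k(Z, d) = -2 + (d + d)/(d - 5) = -2 + (2*d)/(-5 + d) = -2 + 2*d/(-5 + d))
B(n, h) = 1/28
f = 17 (f = -8 + (10/(-5 - 5) - 4)² = -8 + (10/(-10) - 4)² = -8 + (10*(-⅒) - 4)² = -8 + (-1 - 4)² = -8 + (-5)² = -8 + 25 = 17)
(B(-3, -7) + f)*(-139) = (1/28 + 17)*(-139) = (477/28)*(-139) = -66303/28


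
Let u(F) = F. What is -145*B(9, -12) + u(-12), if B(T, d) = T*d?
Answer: 15648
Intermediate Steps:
-145*B(9, -12) + u(-12) = -1305*(-12) - 12 = -145*(-108) - 12 = 15660 - 12 = 15648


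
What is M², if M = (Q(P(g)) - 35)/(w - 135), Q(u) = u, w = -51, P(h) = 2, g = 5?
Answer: 121/3844 ≈ 0.031478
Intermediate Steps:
M = 11/62 (M = (2 - 35)/(-51 - 135) = -33/(-186) = -33*(-1/186) = 11/62 ≈ 0.17742)
M² = (11/62)² = 121/3844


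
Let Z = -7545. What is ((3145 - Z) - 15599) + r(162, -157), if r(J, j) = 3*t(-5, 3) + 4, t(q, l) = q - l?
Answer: -4929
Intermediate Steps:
r(J, j) = -20 (r(J, j) = 3*(-5 - 1*3) + 4 = 3*(-5 - 3) + 4 = 3*(-8) + 4 = -24 + 4 = -20)
((3145 - Z) - 15599) + r(162, -157) = ((3145 - 1*(-7545)) - 15599) - 20 = ((3145 + 7545) - 15599) - 20 = (10690 - 15599) - 20 = -4909 - 20 = -4929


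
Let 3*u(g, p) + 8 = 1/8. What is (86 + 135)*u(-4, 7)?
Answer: -4641/8 ≈ -580.13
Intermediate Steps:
u(g, p) = -21/8 (u(g, p) = -8/3 + (⅓)/8 = -8/3 + (⅓)*(⅛) = -8/3 + 1/24 = -21/8)
(86 + 135)*u(-4, 7) = (86 + 135)*(-21/8) = 221*(-21/8) = -4641/8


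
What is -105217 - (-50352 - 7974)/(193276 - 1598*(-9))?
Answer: -10924546730/103829 ≈ -1.0522e+5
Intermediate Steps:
-105217 - (-50352 - 7974)/(193276 - 1598*(-9)) = -105217 - (-58326)/(193276 + 14382) = -105217 - (-58326)/207658 = -105217 - 1*(-29163/103829) = -105217 + 29163/103829 = -10924546730/103829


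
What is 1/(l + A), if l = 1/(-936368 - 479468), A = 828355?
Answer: 1415836/1172814829779 ≈ 1.2072e-6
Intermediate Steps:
l = -1/1415836 (l = 1/(-1415836) = -1/1415836 ≈ -7.0630e-7)
1/(l + A) = 1/(-1/1415836 + 828355) = 1/(1172814829779/1415836) = 1415836/1172814829779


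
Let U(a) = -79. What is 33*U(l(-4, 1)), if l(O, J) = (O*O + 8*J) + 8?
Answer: -2607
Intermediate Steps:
l(O, J) = 8 + O**2 + 8*J (l(O, J) = (O**2 + 8*J) + 8 = 8 + O**2 + 8*J)
33*U(l(-4, 1)) = 33*(-79) = -2607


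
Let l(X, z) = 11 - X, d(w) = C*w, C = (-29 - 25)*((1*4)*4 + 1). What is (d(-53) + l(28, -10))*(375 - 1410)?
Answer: -50339295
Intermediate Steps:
C = -918 (C = -54*(4*4 + 1) = -54*(16 + 1) = -54*17 = -918)
d(w) = -918*w
(d(-53) + l(28, -10))*(375 - 1410) = (-918*(-53) + (11 - 1*28))*(375 - 1410) = (48654 + (11 - 28))*(-1035) = (48654 - 17)*(-1035) = 48637*(-1035) = -50339295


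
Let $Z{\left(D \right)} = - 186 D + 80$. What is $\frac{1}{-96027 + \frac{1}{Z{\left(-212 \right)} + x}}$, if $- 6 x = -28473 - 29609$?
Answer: $- \frac{147577}{14171376576} \approx -1.0414 \cdot 10^{-5}$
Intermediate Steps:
$x = \frac{29041}{3}$ ($x = - \frac{-28473 - 29609}{6} = \left(- \frac{1}{6}\right) \left(-58082\right) = \frac{29041}{3} \approx 9680.3$)
$Z{\left(D \right)} = 80 - 186 D$
$\frac{1}{-96027 + \frac{1}{Z{\left(-212 \right)} + x}} = \frac{1}{-96027 + \frac{1}{\left(80 - -39432\right) + \frac{29041}{3}}} = \frac{1}{-96027 + \frac{1}{\left(80 + 39432\right) + \frac{29041}{3}}} = \frac{1}{-96027 + \frac{1}{39512 + \frac{29041}{3}}} = \frac{1}{-96027 + \frac{1}{\frac{147577}{3}}} = \frac{1}{-96027 + \frac{3}{147577}} = \frac{1}{- \frac{14171376576}{147577}} = - \frac{147577}{14171376576}$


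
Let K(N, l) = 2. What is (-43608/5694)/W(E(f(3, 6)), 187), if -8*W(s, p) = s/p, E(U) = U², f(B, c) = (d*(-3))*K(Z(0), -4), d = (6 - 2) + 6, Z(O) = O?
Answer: 679558/213525 ≈ 3.1826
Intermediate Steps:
d = 10 (d = 4 + 6 = 10)
f(B, c) = -60 (f(B, c) = (10*(-3))*2 = -30*2 = -60)
W(s, p) = -s/(8*p)
(-43608/5694)/W(E(f(3, 6)), 187) = (-43608/5694)/((-⅛*(-60)²/187)) = (-43608*1/5694)/((-⅛*3600*1/187)) = -7268/(949*(-450/187)) = -7268/949*(-187/450) = 679558/213525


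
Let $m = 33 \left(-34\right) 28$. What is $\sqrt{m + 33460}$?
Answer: $2 \sqrt{511} \approx 45.211$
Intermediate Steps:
$m = -31416$ ($m = \left(-1122\right) 28 = -31416$)
$\sqrt{m + 33460} = \sqrt{-31416 + 33460} = \sqrt{2044} = 2 \sqrt{511}$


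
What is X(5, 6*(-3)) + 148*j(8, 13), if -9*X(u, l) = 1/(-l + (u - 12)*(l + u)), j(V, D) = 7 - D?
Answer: -871129/981 ≈ -888.00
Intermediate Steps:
X(u, l) = -1/(9*(-l + (-12 + u)*(l + u))) (X(u, l) = -1/(9*(-l + (u - 12)*(l + u))) = -1/(9*(-l + (-12 + u)*(l + u))))
X(5, 6*(-3)) + 148*j(8, 13) = -1/(-702*(-3) - 108*5 + 9*5² + 9*(6*(-3))*5) + 148*(7 - 1*13) = -1/(-117*(-18) - 540 + 9*25 + 9*(-18)*5) + 148*(7 - 13) = -1/(2106 - 540 + 225 - 810) + 148*(-6) = -1/981 - 888 = -871129/981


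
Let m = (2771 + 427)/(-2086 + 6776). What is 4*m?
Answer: 6396/2345 ≈ 2.7275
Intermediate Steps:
m = 1599/2345 (m = 3198/4690 = 3198*(1/4690) = 1599/2345 ≈ 0.68188)
4*m = 4*(1599/2345) = 6396/2345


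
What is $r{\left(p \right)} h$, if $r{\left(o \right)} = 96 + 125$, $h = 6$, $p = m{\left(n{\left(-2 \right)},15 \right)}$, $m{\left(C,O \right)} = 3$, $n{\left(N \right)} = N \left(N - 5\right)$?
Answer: $1326$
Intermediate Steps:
$n{\left(N \right)} = N \left(-5 + N\right)$
$p = 3$
$r{\left(o \right)} = 221$
$r{\left(p \right)} h = 221 \cdot 6 = 1326$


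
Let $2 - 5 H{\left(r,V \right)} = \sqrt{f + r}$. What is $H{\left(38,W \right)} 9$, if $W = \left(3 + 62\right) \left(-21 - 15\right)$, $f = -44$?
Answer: $\frac{18}{5} - \frac{9 i \sqrt{6}}{5} \approx 3.6 - 4.4091 i$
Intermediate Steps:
$W = -2340$ ($W = 65 \left(-21 - 15\right) = 65 \left(-36\right) = -2340$)
$H{\left(r,V \right)} = \frac{2}{5} - \frac{\sqrt{-44 + r}}{5}$
$H{\left(38,W \right)} 9 = \left(\frac{2}{5} - \frac{\sqrt{-44 + 38}}{5}\right) 9 = \left(\frac{2}{5} - \frac{\sqrt{-6}}{5}\right) 9 = \left(\frac{2}{5} - \frac{i \sqrt{6}}{5}\right) 9 = \frac{18}{5} - \frac{9 i \sqrt{6}}{5}$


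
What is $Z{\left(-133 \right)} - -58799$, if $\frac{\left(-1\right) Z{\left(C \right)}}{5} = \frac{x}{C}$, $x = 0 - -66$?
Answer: $\frac{7820597}{133} \approx 58802.0$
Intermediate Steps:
$x = 66$ ($x = 0 + 66 = 66$)
$Z{\left(C \right)} = - \frac{330}{C}$ ($Z{\left(C \right)} = - 5 \frac{66}{C} = - \frac{330}{C}$)
$Z{\left(-133 \right)} - -58799 = - \frac{330}{-133} - -58799 = \left(-330\right) \left(- \frac{1}{133}\right) + 58799 = \frac{330}{133} + 58799 = \frac{7820597}{133}$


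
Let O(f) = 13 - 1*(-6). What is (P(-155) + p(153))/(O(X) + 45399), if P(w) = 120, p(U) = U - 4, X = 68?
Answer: 269/45418 ≈ 0.0059228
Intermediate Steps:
p(U) = -4 + U
O(f) = 19 (O(f) = 13 + 6 = 19)
(P(-155) + p(153))/(O(X) + 45399) = (120 + (-4 + 153))/(19 + 45399) = (120 + 149)/45418 = 269*(1/45418) = 269/45418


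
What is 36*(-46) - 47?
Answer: -1703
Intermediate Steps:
36*(-46) - 47 = -1656 - 47 = -1703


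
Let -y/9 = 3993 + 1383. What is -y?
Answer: 48384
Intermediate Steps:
y = -48384 (y = -9*(3993 + 1383) = -9*5376 = -48384)
-y = -1*(-48384) = 48384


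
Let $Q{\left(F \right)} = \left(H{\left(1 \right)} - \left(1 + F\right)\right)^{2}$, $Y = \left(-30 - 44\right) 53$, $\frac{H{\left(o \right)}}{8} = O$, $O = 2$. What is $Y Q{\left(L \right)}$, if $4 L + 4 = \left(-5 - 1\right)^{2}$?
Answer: $-192178$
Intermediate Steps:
$H{\left(o \right)} = 16$ ($H{\left(o \right)} = 8 \cdot 2 = 16$)
$L = 8$ ($L = -1 + \frac{\left(-5 - 1\right)^{2}}{4} = -1 + \frac{\left(-6\right)^{2}}{4} = -1 + \frac{1}{4} \cdot 36 = -1 + 9 = 8$)
$Y = -3922$ ($Y = \left(-74\right) 53 = -3922$)
$Q{\left(F \right)} = \left(15 - F\right)^{2}$ ($Q{\left(F \right)} = \left(16 - \left(1 + F\right)\right)^{2} = \left(15 - F\right)^{2}$)
$Y Q{\left(L \right)} = - 3922 \left(-15 + 8\right)^{2} = - 3922 \left(-7\right)^{2} = \left(-3922\right) 49 = -192178$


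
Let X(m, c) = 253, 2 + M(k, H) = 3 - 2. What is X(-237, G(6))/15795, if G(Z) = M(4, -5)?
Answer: 253/15795 ≈ 0.016018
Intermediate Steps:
M(k, H) = -1 (M(k, H) = -2 + (3 - 2) = -2 + 1 = -1)
G(Z) = -1
X(-237, G(6))/15795 = 253/15795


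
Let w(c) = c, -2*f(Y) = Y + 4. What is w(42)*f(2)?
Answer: -126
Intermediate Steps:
f(Y) = -2 - Y/2 (f(Y) = -(Y + 4)/2 = -(4 + Y)/2 = -2 - Y/2)
w(42)*f(2) = 42*(-2 - ½*2) = 42*(-2 - 1) = 42*(-3) = -126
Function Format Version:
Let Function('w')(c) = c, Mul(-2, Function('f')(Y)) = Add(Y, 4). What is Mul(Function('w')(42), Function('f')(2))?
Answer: -126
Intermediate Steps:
Function('f')(Y) = Add(-2, Mul(Rational(-1, 2), Y)) (Function('f')(Y) = Mul(Rational(-1, 2), Add(Y, 4)) = Mul(Rational(-1, 2), Add(4, Y)) = Add(-2, Mul(Rational(-1, 2), Y)))
Mul(Function('w')(42), Function('f')(2)) = Mul(42, Add(-2, Mul(Rational(-1, 2), 2))) = Mul(42, Add(-2, -1)) = Mul(42, -3) = -126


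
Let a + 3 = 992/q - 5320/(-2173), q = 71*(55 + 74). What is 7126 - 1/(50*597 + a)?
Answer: 4233421242571043/594081007925 ≈ 7126.0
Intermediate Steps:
q = 9159 (q = 71*129 = 9159)
a = -8826025/19902507 (a = -3 + (992/9159 - 5320/(-2173)) = -3 + (992*(1/9159) - 5320*(-1/2173)) = -3 + (992/9159 + 5320/2173) = -3 + 50881496/19902507 = -8826025/19902507 ≈ -0.44346)
7126 - 1/(50*597 + a) = 7126 - 1/(50*597 - 8826025/19902507) = 7126 - 1/(29850 - 8826025/19902507) = 7126 - 1/594081007925/19902507 = 7126 - 1*19902507/594081007925 = 7126 - 19902507/594081007925 = 4233421242571043/594081007925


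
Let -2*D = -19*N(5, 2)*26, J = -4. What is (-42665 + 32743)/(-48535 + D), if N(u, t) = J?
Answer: 9922/49523 ≈ 0.20035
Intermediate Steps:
N(u, t) = -4
D = -988 (D = -(-19*(-4))*26/2 = -38*26 = -½*1976 = -988)
(-42665 + 32743)/(-48535 + D) = (-42665 + 32743)/(-48535 - 988) = -9922/(-49523) = -9922*(-1/49523) = 9922/49523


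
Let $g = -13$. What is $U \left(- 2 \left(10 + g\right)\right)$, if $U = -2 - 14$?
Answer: $-96$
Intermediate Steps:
$U = -16$
$U \left(- 2 \left(10 + g\right)\right) = - 16 \left(- 2 \left(10 - 13\right)\right) = - 16 \left(\left(-2\right) \left(-3\right)\right) = \left(-16\right) 6 = -96$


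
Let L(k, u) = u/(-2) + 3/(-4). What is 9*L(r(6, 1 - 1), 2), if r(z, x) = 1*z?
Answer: -63/4 ≈ -15.750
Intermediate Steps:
r(z, x) = z
L(k, u) = -3/4 - u/2 (L(k, u) = u*(-1/2) + 3*(-1/4) = -u/2 - 3/4 = -3/4 - u/2)
9*L(r(6, 1 - 1), 2) = 9*(-3/4 - 1/2*2) = 9*(-3/4 - 1) = 9*(-7/4) = -63/4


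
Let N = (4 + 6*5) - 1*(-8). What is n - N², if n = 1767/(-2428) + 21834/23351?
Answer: -100000394457/56696228 ≈ -1763.8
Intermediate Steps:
n = 11751735/56696228 (n = 1767*(-1/2428) + 21834*(1/23351) = -1767/2428 + 21834/23351 = 11751735/56696228 ≈ 0.20728)
N = 42 (N = (4 + 30) + 8 = 34 + 8 = 42)
n - N² = 11751735/56696228 - 1*42² = 11751735/56696228 - 1*1764 = 11751735/56696228 - 1764 = -100000394457/56696228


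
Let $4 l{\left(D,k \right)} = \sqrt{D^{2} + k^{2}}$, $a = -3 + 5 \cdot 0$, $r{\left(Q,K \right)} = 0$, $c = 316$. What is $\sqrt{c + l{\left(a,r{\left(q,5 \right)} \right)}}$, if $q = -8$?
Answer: $\frac{\sqrt{1267}}{2} \approx 17.797$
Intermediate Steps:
$a = -3$ ($a = -3 + 0 = -3$)
$l{\left(D,k \right)} = \frac{\sqrt{D^{2} + k^{2}}}{4}$
$\sqrt{c + l{\left(a,r{\left(q,5 \right)} \right)}} = \sqrt{316 + \frac{\sqrt{\left(-3\right)^{2} + 0^{2}}}{4}} = \sqrt{316 + \frac{\sqrt{9 + 0}}{4}} = \sqrt{316 + \frac{\sqrt{9}}{4}} = \sqrt{316 + \frac{1}{4} \cdot 3} = \sqrt{316 + \frac{3}{4}} = \sqrt{\frac{1267}{4}} = \frac{\sqrt{1267}}{2}$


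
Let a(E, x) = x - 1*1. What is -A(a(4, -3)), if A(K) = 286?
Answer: -286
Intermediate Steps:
a(E, x) = -1 + x (a(E, x) = x - 1 = -1 + x)
-A(a(4, -3)) = -1*286 = -286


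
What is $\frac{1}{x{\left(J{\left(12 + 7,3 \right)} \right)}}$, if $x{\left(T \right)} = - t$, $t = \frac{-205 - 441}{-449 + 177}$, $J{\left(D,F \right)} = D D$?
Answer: $- \frac{8}{19} \approx -0.42105$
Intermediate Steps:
$J{\left(D,F \right)} = D^{2}$
$t = \frac{19}{8}$ ($t = - \frac{646}{-272} = \left(-646\right) \left(- \frac{1}{272}\right) = \frac{19}{8} \approx 2.375$)
$x{\left(T \right)} = - \frac{19}{8}$ ($x{\left(T \right)} = \left(-1\right) \frac{19}{8} = - \frac{19}{8}$)
$\frac{1}{x{\left(J{\left(12 + 7,3 \right)} \right)}} = \frac{1}{- \frac{19}{8}} = - \frac{8}{19}$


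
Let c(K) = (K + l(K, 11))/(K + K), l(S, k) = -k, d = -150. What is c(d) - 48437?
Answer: -14530939/300 ≈ -48436.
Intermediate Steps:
c(K) = (-11 + K)/(2*K) (c(K) = (K - 1*11)/(K + K) = (K - 11)/((2*K)) = (-11 + K)*(1/(2*K)) = (-11 + K)/(2*K))
c(d) - 48437 = (½)*(-11 - 150)/(-150) - 48437 = (½)*(-1/150)*(-161) - 48437 = 161/300 - 48437 = -14530939/300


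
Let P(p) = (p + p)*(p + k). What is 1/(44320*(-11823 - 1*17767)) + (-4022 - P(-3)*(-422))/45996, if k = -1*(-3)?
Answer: -1318641669899/15080119771200 ≈ -0.087442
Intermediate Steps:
k = 3
P(p) = 2*p*(3 + p) (P(p) = (p + p)*(p + 3) = (2*p)*(3 + p) = 2*p*(3 + p))
1/(44320*(-11823 - 1*17767)) + (-4022 - P(-3)*(-422))/45996 = 1/(44320*(-11823 - 1*17767)) + (-4022 - 2*(-3)*(3 - 3)*(-422))/45996 = 1/(44320*(-11823 - 17767)) + (-4022 - 2*(-3)*0*(-422))*(1/45996) = (1/44320)/(-29590) + (-4022 - 0*(-422))*(1/45996) = (1/44320)*(-1/29590) + (-4022 - 1*0)*(1/45996) = -1/1311428800 + (-4022 + 0)*(1/45996) = -1/1311428800 - 4022*1/45996 = -1/1311428800 - 2011/22998 = -1318641669899/15080119771200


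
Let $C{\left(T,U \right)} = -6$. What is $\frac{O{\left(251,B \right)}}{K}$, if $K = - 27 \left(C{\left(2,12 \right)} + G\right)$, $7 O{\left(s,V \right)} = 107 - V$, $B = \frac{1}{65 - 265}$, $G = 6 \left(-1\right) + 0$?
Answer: $\frac{21401}{453600} \approx 0.04718$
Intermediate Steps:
$G = -6$ ($G = -6 + 0 = -6$)
$B = - \frac{1}{200}$ ($B = \frac{1}{-200} = - \frac{1}{200} \approx -0.005$)
$O{\left(s,V \right)} = \frac{107}{7} - \frac{V}{7}$ ($O{\left(s,V \right)} = \frac{107 - V}{7} = \frac{107}{7} - \frac{V}{7}$)
$K = 324$ ($K = - 27 \left(-6 - 6\right) = \left(-27\right) \left(-12\right) = 324$)
$\frac{O{\left(251,B \right)}}{K} = \frac{\frac{107}{7} - - \frac{1}{1400}}{324} = \left(\frac{107}{7} + \frac{1}{1400}\right) \frac{1}{324} = \frac{21401}{1400} \cdot \frac{1}{324} = \frac{21401}{453600}$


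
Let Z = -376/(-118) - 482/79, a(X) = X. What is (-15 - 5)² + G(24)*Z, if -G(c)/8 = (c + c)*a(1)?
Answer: 7081424/4661 ≈ 1519.3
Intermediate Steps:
G(c) = -16*c (G(c) = -8*(c + c) = -8*2*c = -16*c)
Z = -13586/4661 (Z = -376*(-1/118) - 482*1/79 = 188/59 - 482/79 = -13586/4661 ≈ -2.9148)
(-15 - 5)² + G(24)*Z = (-15 - 5)² - 16*24*(-13586/4661) = (-20)² - 384*(-13586/4661) = 400 + 5217024/4661 = 7081424/4661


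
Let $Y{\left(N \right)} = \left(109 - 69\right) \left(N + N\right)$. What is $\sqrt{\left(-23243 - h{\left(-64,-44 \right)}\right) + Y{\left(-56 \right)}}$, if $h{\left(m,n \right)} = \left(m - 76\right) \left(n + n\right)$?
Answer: $i \sqrt{40043} \approx 200.11 i$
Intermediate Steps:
$h{\left(m,n \right)} = 2 n \left(-76 + m\right)$ ($h{\left(m,n \right)} = \left(-76 + m\right) 2 n = 2 n \left(-76 + m\right)$)
$Y{\left(N \right)} = 80 N$ ($Y{\left(N \right)} = 40 \cdot 2 N = 80 N$)
$\sqrt{\left(-23243 - h{\left(-64,-44 \right)}\right) + Y{\left(-56 \right)}} = \sqrt{\left(-23243 - 2 \left(-44\right) \left(-76 - 64\right)\right) + 80 \left(-56\right)} = \sqrt{\left(-23243 - 2 \left(-44\right) \left(-140\right)\right) - 4480} = \sqrt{\left(-23243 - 12320\right) - 4480} = \sqrt{-35563 - 4480} = \sqrt{-40043} = i \sqrt{40043}$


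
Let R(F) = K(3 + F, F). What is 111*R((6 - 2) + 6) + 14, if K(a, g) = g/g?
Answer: 125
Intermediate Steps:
K(a, g) = 1
R(F) = 1
111*R((6 - 2) + 6) + 14 = 111*1 + 14 = 111 + 14 = 125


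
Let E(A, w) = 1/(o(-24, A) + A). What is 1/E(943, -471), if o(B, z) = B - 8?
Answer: 911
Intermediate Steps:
o(B, z) = -8 + B
E(A, w) = 1/(-32 + A) (E(A, w) = 1/((-8 - 24) + A) = 1/(-32 + A))
1/E(943, -471) = 1/(1/(-32 + 943)) = 1/(1/911) = 911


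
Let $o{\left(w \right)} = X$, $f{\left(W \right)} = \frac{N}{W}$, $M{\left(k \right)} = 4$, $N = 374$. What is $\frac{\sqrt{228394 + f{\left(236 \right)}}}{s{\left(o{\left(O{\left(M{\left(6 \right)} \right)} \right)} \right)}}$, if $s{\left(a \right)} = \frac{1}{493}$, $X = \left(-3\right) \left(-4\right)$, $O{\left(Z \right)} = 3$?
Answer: $\frac{493 \sqrt{3180180122}}{118} \approx 2.3561 \cdot 10^{5}$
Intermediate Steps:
$f{\left(W \right)} = \frac{374}{W}$
$X = 12$
$o{\left(w \right)} = 12$
$s{\left(a \right)} = \frac{1}{493}$
$\frac{\sqrt{228394 + f{\left(236 \right)}}}{s{\left(o{\left(O{\left(M{\left(6 \right)} \right)} \right)} \right)}} = \sqrt{228394 + \frac{374}{236}} \frac{1}{\frac{1}{493}} = \sqrt{228394 + 374 \cdot \frac{1}{236}} \cdot 493 = \sqrt{228394 + \frac{187}{118}} \cdot 493 = \sqrt{\frac{26950679}{118}} \cdot 493 = \frac{\sqrt{3180180122}}{118} \cdot 493 = \frac{493 \sqrt{3180180122}}{118}$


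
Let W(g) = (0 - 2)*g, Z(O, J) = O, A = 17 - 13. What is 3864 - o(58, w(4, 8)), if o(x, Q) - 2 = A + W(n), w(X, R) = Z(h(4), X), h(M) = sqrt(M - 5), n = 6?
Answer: 3870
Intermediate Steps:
A = 4
h(M) = sqrt(-5 + M)
w(X, R) = I (w(X, R) = sqrt(-5 + 4) = sqrt(-1) = I)
W(g) = -2*g
o(x, Q) = -6 (o(x, Q) = 2 + (4 - 2*6) = 2 + (4 - 12) = 2 - 8 = -6)
3864 - o(58, w(4, 8)) = 3864 - 1*(-6) = 3864 + 6 = 3870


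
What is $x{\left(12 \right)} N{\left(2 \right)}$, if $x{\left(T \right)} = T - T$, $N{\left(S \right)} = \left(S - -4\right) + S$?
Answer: $0$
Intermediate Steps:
$N{\left(S \right)} = 4 + 2 S$ ($N{\left(S \right)} = \left(S + 4\right) + S = \left(4 + S\right) + S = 4 + 2 S$)
$x{\left(T \right)} = 0$
$x{\left(12 \right)} N{\left(2 \right)} = 0 \left(4 + 2 \cdot 2\right) = 0 \left(4 + 4\right) = 0 \cdot 8 = 0$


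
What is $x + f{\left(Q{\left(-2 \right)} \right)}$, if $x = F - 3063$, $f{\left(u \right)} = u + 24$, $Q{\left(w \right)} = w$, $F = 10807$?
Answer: $7766$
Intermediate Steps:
$f{\left(u \right)} = 24 + u$
$x = 7744$ ($x = 10807 - 3063 = 7744$)
$x + f{\left(Q{\left(-2 \right)} \right)} = 7744 + \left(24 - 2\right) = 7744 + 22 = 7766$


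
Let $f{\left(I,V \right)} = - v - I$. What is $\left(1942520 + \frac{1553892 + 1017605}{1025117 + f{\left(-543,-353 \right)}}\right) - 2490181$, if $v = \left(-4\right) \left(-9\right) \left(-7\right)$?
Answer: $- \frac{561849420335}{1025912} \approx -5.4766 \cdot 10^{5}$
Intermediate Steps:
$v = -252$ ($v = 36 \left(-7\right) = -252$)
$f{\left(I,V \right)} = 252 - I$ ($f{\left(I,V \right)} = \left(-1\right) \left(-252\right) - I = 252 - I$)
$\left(1942520 + \frac{1553892 + 1017605}{1025117 + f{\left(-543,-353 \right)}}\right) - 2490181 = \left(1942520 + \frac{1553892 + 1017605}{1025117 + \left(252 - -543\right)}\right) - 2490181 = \left(1942520 + \frac{2571497}{1025117 + \left(252 + 543\right)}\right) - 2490181 = \left(1942520 + \frac{2571497}{1025117 + 795}\right) - 2490181 = \left(1942520 + \frac{2571497}{1025912}\right) - 2490181 = \frac{1992857149737}{1025912} - 2490181 = - \frac{561849420335}{1025912}$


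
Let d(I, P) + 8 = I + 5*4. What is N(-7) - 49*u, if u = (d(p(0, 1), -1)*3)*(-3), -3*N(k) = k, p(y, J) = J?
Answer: 17206/3 ≈ 5735.3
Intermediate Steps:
d(I, P) = 12 + I (d(I, P) = -8 + (I + 5*4) = -8 + (I + 20) = -8 + (20 + I) = 12 + I)
N(k) = -k/3
u = -117 (u = ((12 + 1)*3)*(-3) = (13*3)*(-3) = 39*(-3) = -117)
N(-7) - 49*u = -1/3*(-7) - 49*(-117) = 7/3 + 5733 = 17206/3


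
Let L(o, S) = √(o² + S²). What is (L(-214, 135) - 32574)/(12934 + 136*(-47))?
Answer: -16287/3271 + √64021/6542 ≈ -4.9405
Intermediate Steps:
L(o, S) = √(S² + o²)
(L(-214, 135) - 32574)/(12934 + 136*(-47)) = (√(135² + (-214)²) - 32574)/(12934 + 136*(-47)) = (√(18225 + 45796) - 32574)/(12934 - 6392) = (√64021 - 32574)/6542 = (-32574 + √64021)*(1/6542) = -16287/3271 + √64021/6542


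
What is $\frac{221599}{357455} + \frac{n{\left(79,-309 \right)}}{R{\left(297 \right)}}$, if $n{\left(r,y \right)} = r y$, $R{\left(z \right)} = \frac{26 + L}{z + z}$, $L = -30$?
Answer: $\frac{370224734669}{102130} \approx 3.625 \cdot 10^{6}$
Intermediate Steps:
$R{\left(z \right)} = - \frac{2}{z}$ ($R{\left(z \right)} = \frac{26 - 30}{z + z} = - \frac{4}{2 z} = - 4 \frac{1}{2 z} = - \frac{2}{z}$)
$\frac{221599}{357455} + \frac{n{\left(79,-309 \right)}}{R{\left(297 \right)}} = \frac{221599}{357455} + \frac{79 \left(-309\right)}{\left(-2\right) \frac{1}{297}} = 221599 \cdot \frac{1}{357455} - \frac{24411}{\left(-2\right) \frac{1}{297}} = \frac{31657}{51065} - \frac{24411}{- \frac{2}{297}} = \frac{31657}{51065} - - \frac{7250067}{2} = \frac{31657}{51065} + \frac{7250067}{2} = \frac{370224734669}{102130}$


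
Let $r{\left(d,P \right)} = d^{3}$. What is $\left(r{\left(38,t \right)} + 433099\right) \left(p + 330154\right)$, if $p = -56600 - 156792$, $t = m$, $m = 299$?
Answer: $56976469902$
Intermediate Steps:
$t = 299$
$p = -213392$
$\left(r{\left(38,t \right)} + 433099\right) \left(p + 330154\right) = \left(38^{3} + 433099\right) \left(-213392 + 330154\right) = \left(54872 + 433099\right) 116762 = 487971 \cdot 116762 = 56976469902$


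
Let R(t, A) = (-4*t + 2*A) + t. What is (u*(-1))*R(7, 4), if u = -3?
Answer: -39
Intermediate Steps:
R(t, A) = -3*t + 2*A
(u*(-1))*R(7, 4) = (-3*(-1))*(-3*7 + 2*4) = 3*(-21 + 8) = 3*(-13) = -39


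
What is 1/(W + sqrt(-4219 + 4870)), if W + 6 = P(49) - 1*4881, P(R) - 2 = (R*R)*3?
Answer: 2318/5372473 - sqrt(651)/5372473 ≈ 0.00042671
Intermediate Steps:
P(R) = 2 + 3*R**2 (P(R) = 2 + (R*R)*3 = 2 + R**2*3 = 2 + 3*R**2)
W = 2318 (W = -6 + ((2 + 3*49**2) - 1*4881) = -6 + ((2 + 3*2401) - 4881) = -6 + ((2 + 7203) - 4881) = -6 + (7205 - 4881) = -6 + 2324 = 2318)
1/(W + sqrt(-4219 + 4870)) = 1/(2318 + sqrt(-4219 + 4870)) = 1/(2318 + sqrt(651))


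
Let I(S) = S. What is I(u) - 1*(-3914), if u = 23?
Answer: 3937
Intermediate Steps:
I(u) - 1*(-3914) = 23 - 1*(-3914) = 23 + 3914 = 3937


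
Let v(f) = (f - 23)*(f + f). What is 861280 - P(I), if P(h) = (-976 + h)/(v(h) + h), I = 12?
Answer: 54260399/63 ≈ 8.6128e+5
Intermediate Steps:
v(f) = 2*f*(-23 + f) (v(f) = (-23 + f)*(2*f) = 2*f*(-23 + f))
P(h) = (-976 + h)/(h + 2*h*(-23 + h)) (P(h) = (-976 + h)/(2*h*(-23 + h) + h) = (-976 + h)/(h + 2*h*(-23 + h)))
861280 - P(I) = 861280 - (-976 + 12)/(12*(-45 + 2*12)) = 861280 - (-964)/(12*(-45 + 24)) = 861280 - (-964)/(12*(-21)) = 861280 - (-1)*(-964)/(12*21) = 861280 - 1*241/63 = 861280 - 241/63 = 54260399/63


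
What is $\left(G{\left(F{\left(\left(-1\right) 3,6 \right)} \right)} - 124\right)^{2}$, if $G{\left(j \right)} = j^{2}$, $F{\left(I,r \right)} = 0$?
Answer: $15376$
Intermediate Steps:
$\left(G{\left(F{\left(\left(-1\right) 3,6 \right)} \right)} - 124\right)^{2} = \left(0^{2} - 124\right)^{2} = \left(0 - 124\right)^{2} = \left(-124\right)^{2} = 15376$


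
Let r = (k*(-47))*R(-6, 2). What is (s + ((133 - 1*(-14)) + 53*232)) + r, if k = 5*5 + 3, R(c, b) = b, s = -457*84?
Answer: -28577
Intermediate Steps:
s = -38388
k = 28 (k = 25 + 3 = 28)
r = -2632 (r = (28*(-47))*2 = -1316*2 = -2632)
(s + ((133 - 1*(-14)) + 53*232)) + r = (-38388 + ((133 - 1*(-14)) + 53*232)) - 2632 = (-38388 + ((133 + 14) + 12296)) - 2632 = (-38388 + (147 + 12296)) - 2632 = (-38388 + 12443) - 2632 = -25945 - 2632 = -28577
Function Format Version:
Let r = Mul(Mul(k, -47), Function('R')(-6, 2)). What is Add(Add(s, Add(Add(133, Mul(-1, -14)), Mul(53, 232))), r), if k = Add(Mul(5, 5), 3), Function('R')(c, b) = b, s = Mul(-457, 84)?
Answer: -28577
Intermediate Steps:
s = -38388
k = 28 (k = Add(25, 3) = 28)
r = -2632 (r = Mul(Mul(28, -47), 2) = Mul(-1316, 2) = -2632)
Add(Add(s, Add(Add(133, Mul(-1, -14)), Mul(53, 232))), r) = Add(Add(-38388, Add(Add(133, Mul(-1, -14)), Mul(53, 232))), -2632) = Add(Add(-38388, Add(Add(133, 14), 12296)), -2632) = Add(Add(-38388, Add(147, 12296)), -2632) = Add(Add(-38388, 12443), -2632) = Add(-25945, -2632) = -28577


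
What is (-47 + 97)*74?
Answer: 3700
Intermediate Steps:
(-47 + 97)*74 = 50*74 = 3700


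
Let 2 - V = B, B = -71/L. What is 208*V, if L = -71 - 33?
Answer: 274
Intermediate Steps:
L = -104
B = 71/104 (B = -71/(-104) = -71*(-1/104) = 71/104 ≈ 0.68269)
V = 137/104 (V = 2 - 1*71/104 = 2 - 71/104 = 137/104 ≈ 1.3173)
208*V = 208*(137/104) = 274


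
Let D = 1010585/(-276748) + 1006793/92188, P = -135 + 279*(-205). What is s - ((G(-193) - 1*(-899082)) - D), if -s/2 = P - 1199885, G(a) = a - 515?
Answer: 2576898193488883/1594552789 ≈ 1.6161e+6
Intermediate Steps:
G(a) = -515 + a
P = -57330 (P = -135 - 57195 = -57330)
D = 11591508699/1594552789 (D = 1010585*(-1/276748) + 1006793*(1/92188) = -1010585/276748 + 1006793/92188 = 11591508699/1594552789 ≈ 7.2694)
s = 2514430 (s = -2*(-57330 - 1199885) = -2*(-1257215) = 2514430)
s - ((G(-193) - 1*(-899082)) - D) = 2514430 - (((-515 - 193) - 1*(-899082)) - 1*11591508699/1594552789) = 2514430 - ((-708 + 899082) - 11591508699/1594552789) = 2514430 - (898374 - 11591508699/1594552789) = 2514430 - 1*1432493175756387/1594552789 = 2514430 - 1432493175756387/1594552789 = 2576898193488883/1594552789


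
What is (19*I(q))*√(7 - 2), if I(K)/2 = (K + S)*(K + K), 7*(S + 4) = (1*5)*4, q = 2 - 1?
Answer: -76*√5/7 ≈ -24.277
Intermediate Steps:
q = 1
S = -8/7 (S = -4 + ((1*5)*4)/7 = -4 + (5*4)/7 = -4 + (⅐)*20 = -4 + 20/7 = -8/7 ≈ -1.1429)
I(K) = 4*K*(-8/7 + K) (I(K) = 2*((K - 8/7)*(K + K)) = 2*((-8/7 + K)*(2*K)) = 2*(2*K*(-8/7 + K)) = 4*K*(-8/7 + K))
(19*I(q))*√(7 - 2) = (19*((4/7)*1*(-8 + 7*1)))*√(7 - 2) = (19*((4/7)*1*(-8 + 7)))*√5 = (19*((4/7)*1*(-1)))*√5 = (19*(-4/7))*√5 = -76*√5/7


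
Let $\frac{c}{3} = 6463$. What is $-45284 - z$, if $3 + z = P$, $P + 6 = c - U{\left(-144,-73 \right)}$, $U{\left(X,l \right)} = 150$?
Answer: $-64514$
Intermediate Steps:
$c = 19389$ ($c = 3 \cdot 6463 = 19389$)
$P = 19233$ ($P = -6 + \left(19389 - 150\right) = -6 + 19239 = 19233$)
$z = 19230$ ($z = -3 + 19233 = 19230$)
$-45284 - z = -45284 - 19230 = -64514$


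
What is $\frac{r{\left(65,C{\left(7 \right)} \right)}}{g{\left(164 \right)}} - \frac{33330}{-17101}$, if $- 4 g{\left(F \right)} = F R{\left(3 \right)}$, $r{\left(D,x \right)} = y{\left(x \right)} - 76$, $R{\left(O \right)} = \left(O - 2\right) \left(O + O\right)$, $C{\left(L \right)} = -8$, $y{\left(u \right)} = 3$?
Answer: $\frac{9447553}{4206846} \approx 2.2458$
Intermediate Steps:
$R{\left(O \right)} = 2 O \left(-2 + O\right)$ ($R{\left(O \right)} = \left(-2 + O\right) 2 O = 2 O \left(-2 + O\right)$)
$r{\left(D,x \right)} = -73$ ($r{\left(D,x \right)} = 3 - 76 = -73$)
$g{\left(F \right)} = - \frac{3 F}{2}$ ($g{\left(F \right)} = - \frac{F 2 \cdot 3 \left(-2 + 3\right)}{4} = - \frac{F 2 \cdot 3 \cdot 1}{4} = - \frac{F 6}{4} = - \frac{6 F}{4} = - \frac{3 F}{2}$)
$\frac{r{\left(65,C{\left(7 \right)} \right)}}{g{\left(164 \right)}} - \frac{33330}{-17101} = - \frac{73}{\left(- \frac{3}{2}\right) 164} - \frac{33330}{-17101} = - \frac{73}{-246} - - \frac{33330}{17101} = \left(-73\right) \left(- \frac{1}{246}\right) + \frac{33330}{17101} = \frac{73}{246} + \frac{33330}{17101} = \frac{9447553}{4206846}$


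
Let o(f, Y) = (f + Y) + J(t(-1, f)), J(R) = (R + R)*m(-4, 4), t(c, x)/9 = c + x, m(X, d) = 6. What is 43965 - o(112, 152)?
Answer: 31713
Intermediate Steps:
t(c, x) = 9*c + 9*x (t(c, x) = 9*(c + x) = 9*c + 9*x)
J(R) = 12*R (J(R) = (R + R)*6 = (2*R)*6 = 12*R)
o(f, Y) = -108 + Y + 109*f (o(f, Y) = (f + Y) + 12*(9*(-1) + 9*f) = (Y + f) + 12*(-9 + 9*f) = (Y + f) + (-108 + 108*f) = -108 + Y + 109*f)
43965 - o(112, 152) = 43965 - (-108 + 152 + 109*112) = 43965 - (-108 + 152 + 12208) = 43965 - 1*12252 = 43965 - 12252 = 31713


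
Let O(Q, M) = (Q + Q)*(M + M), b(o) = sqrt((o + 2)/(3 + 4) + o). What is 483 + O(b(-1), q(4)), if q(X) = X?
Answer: 483 + 16*I*sqrt(42)/7 ≈ 483.0 + 14.813*I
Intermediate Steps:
b(o) = sqrt(2/7 + 8*o/7) (b(o) = sqrt((2 + o)/7 + o) = sqrt((2 + o)*(1/7) + o) = sqrt((2/7 + o/7) + o) = sqrt(2/7 + 8*o/7))
O(Q, M) = 4*M*Q (O(Q, M) = (2*Q)*(2*M) = 4*M*Q)
483 + O(b(-1), q(4)) = 483 + 4*4*(sqrt(14 + 56*(-1))/7) = 483 + 4*4*(sqrt(14 - 56)/7) = 483 + 4*4*(sqrt(-42)/7) = 483 + 4*4*((I*sqrt(42))/7) = 483 + 4*4*(I*sqrt(42)/7) = 483 + 16*I*sqrt(42)/7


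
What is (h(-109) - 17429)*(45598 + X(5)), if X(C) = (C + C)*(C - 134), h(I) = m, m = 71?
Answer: -769098264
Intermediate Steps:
h(I) = 71
X(C) = 2*C*(-134 + C) (X(C) = (2*C)*(-134 + C) = 2*C*(-134 + C))
(h(-109) - 17429)*(45598 + X(5)) = (71 - 17429)*(45598 + 2*5*(-134 + 5)) = -17358*(45598 + 2*5*(-129)) = -17358*(45598 - 1290) = -17358*44308 = -769098264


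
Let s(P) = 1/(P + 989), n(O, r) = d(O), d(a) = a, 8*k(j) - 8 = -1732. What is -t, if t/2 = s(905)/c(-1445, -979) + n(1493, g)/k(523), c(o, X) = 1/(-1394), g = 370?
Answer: 6256298/408157 ≈ 15.328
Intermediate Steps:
k(j) = -431/2 (k(j) = 1 + (⅛)*(-1732) = 1 - 433/2 = -431/2)
n(O, r) = O
c(o, X) = -1/1394
s(P) = 1/(989 + P)
t = -6256298/408157 (t = 2*(1/((989 + 905)*(-1/1394)) + 1493/(-431/2)) = 2*(-1394/1894 + 1493*(-2/431)) = 2*((1/1894)*(-1394) - 2986/431) = 2*(-697/947 - 2986/431) = 2*(-3128149/408157) = -6256298/408157 ≈ -15.328)
-t = -1*(-6256298/408157) = 6256298/408157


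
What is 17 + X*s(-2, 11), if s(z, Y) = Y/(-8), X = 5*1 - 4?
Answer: 125/8 ≈ 15.625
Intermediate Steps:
X = 1 (X = 5 - 4 = 1)
s(z, Y) = -Y/8 (s(z, Y) = Y*(-⅛) = -Y/8)
17 + X*s(-2, 11) = 17 + 1*(-⅛*11) = 17 + 1*(-11/8) = 17 - 11/8 = 125/8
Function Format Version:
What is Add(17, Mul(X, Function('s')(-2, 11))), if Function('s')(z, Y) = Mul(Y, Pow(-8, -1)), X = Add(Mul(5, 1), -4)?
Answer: Rational(125, 8) ≈ 15.625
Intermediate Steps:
X = 1 (X = Add(5, -4) = 1)
Function('s')(z, Y) = Mul(Rational(-1, 8), Y) (Function('s')(z, Y) = Mul(Y, Rational(-1, 8)) = Mul(Rational(-1, 8), Y))
Add(17, Mul(X, Function('s')(-2, 11))) = Add(17, Mul(1, Mul(Rational(-1, 8), 11))) = Add(17, Mul(1, Rational(-11, 8))) = Add(17, Rational(-11, 8)) = Rational(125, 8)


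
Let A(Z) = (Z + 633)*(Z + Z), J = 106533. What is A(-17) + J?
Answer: 85589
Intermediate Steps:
A(Z) = 2*Z*(633 + Z) (A(Z) = (633 + Z)*(2*Z) = 2*Z*(633 + Z))
A(-17) + J = 2*(-17)*(633 - 17) + 106533 = 2*(-17)*616 + 106533 = -20944 + 106533 = 85589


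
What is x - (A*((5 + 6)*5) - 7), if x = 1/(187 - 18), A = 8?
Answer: -73176/169 ≈ -432.99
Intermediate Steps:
x = 1/169 ≈ 0.0059172
x - (A*((5 + 6)*5) - 7) = 1/169 - (8*((5 + 6)*5) - 7) = 1/169 - (8*(11*5) - 7) = 1/169 - (8*55 - 7) = 1/169 - (440 - 7) = 1/169 - 1*433 = 1/169 - 433 = -73176/169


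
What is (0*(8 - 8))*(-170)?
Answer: 0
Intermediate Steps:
(0*(8 - 8))*(-170) = (0*0)*(-170) = 0*(-170) = 0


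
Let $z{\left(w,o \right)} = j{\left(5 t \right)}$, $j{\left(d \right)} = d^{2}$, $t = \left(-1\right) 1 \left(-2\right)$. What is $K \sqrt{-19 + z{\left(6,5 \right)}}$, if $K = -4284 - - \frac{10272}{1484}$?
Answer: $- \frac{14281164}{371} \approx -38494.0$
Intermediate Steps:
$t = 2$ ($t = \left(-1\right) \left(-2\right) = 2$)
$z{\left(w,o \right)} = 100$ ($z{\left(w,o \right)} = \left(5 \cdot 2\right)^{2} = 10^{2} = 100$)
$K = - \frac{1586796}{371}$ ($K = -4284 - \left(-10272\right) \frac{1}{1484} = -4284 - - \frac{2568}{371} = -4284 + \frac{2568}{371} = - \frac{1586796}{371} \approx -4277.1$)
$K \sqrt{-19 + z{\left(6,5 \right)}} = - \frac{1586796 \sqrt{-19 + 100}}{371} = - \frac{1586796 \sqrt{81}}{371} = \left(- \frac{1586796}{371}\right) 9 = - \frac{14281164}{371}$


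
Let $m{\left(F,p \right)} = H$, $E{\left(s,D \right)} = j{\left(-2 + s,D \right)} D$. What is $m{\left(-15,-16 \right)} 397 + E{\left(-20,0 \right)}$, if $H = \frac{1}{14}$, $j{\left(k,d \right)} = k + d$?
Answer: $\frac{397}{14} \approx 28.357$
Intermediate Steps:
$j{\left(k,d \right)} = d + k$
$H = \frac{1}{14} \approx 0.071429$
$E{\left(s,D \right)} = D \left(-2 + D + s\right)$ ($E{\left(s,D \right)} = \left(D + \left(-2 + s\right)\right) D = \left(-2 + D + s\right) D = D \left(-2 + D + s\right)$)
$m{\left(F,p \right)} = \frac{1}{14}$
$m{\left(-15,-16 \right)} 397 + E{\left(-20,0 \right)} = \frac{1}{14} \cdot 397 + 0 \left(-2 + 0 - 20\right) = \frac{397}{14} + 0 \left(-22\right) = \frac{397}{14} + 0 = \frac{397}{14}$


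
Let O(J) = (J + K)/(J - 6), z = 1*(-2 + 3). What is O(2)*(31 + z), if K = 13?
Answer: -120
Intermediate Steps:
z = 1 (z = 1*1 = 1)
O(J) = (13 + J)/(-6 + J) (O(J) = (J + 13)/(J - 6) = (13 + J)/(-6 + J))
O(2)*(31 + z) = ((13 + 2)/(-6 + 2))*(31 + 1) = (15/(-4))*32 = -¼*15*32 = -15/4*32 = -120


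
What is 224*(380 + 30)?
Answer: 91840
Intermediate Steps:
224*(380 + 30) = 224*410 = 91840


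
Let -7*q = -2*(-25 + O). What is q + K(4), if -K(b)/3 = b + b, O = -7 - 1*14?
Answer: -260/7 ≈ -37.143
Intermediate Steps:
O = -21 (O = -7 - 14 = -21)
K(b) = -6*b (K(b) = -3*(b + b) = -6*b)
q = -92/7 (q = -(-2)*(-25 - 21)/7 = -(-2)*(-46)/7 = -⅐*92 = -92/7 ≈ -13.143)
q + K(4) = -92/7 - 6*4 = -92/7 - 24 = -260/7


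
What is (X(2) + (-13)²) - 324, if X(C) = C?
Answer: -153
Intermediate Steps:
(X(2) + (-13)²) - 324 = (2 + (-13)²) - 324 = (2 + 169) - 324 = 171 - 324 = -153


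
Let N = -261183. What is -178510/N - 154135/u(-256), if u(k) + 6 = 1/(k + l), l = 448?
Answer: 7729634272370/300621633 ≈ 25712.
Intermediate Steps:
u(k) = -6 + 1/(448 + k) (u(k) = -6 + 1/(k + 448) = -6 + 1/(448 + k))
-178510/N - 154135/u(-256) = -178510/(-261183) - 154135*(448 - 256)/(-2687 - 6*(-256)) = -178510*(-1/261183) - 154135*192/(-2687 + 1536) = 178510/261183 - 154135/((1/192)*(-1151)) = 178510/261183 - 154135/(-1151/192) = 178510/261183 - 154135*(-192/1151) = 178510/261183 + 29593920/1151 = 7729634272370/300621633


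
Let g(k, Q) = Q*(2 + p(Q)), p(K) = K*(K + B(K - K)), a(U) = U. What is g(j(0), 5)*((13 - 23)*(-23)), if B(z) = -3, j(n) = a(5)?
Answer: 13800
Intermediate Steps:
j(n) = 5
p(K) = K*(-3 + K) (p(K) = K*(K - 3) = K*(-3 + K))
g(k, Q) = Q*(2 + Q*(-3 + Q))
g(j(0), 5)*((13 - 23)*(-23)) = (5*(2 + 5*(-3 + 5)))*((13 - 23)*(-23)) = (5*(2 + 5*2))*(-10*(-23)) = (5*(2 + 10))*230 = (5*12)*230 = 60*230 = 13800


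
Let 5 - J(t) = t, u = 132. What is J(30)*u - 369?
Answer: -3669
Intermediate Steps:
J(t) = 5 - t
J(30)*u - 369 = (5 - 1*30)*132 - 369 = (5 - 30)*132 - 369 = -25*132 - 369 = -3300 - 369 = -3669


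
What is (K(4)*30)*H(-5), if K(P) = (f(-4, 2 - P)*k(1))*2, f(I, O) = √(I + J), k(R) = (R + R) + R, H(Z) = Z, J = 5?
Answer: -900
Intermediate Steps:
k(R) = 3*R (k(R) = 2*R + R = 3*R)
f(I, O) = √(5 + I) (f(I, O) = √(I + 5) = √(5 + I))
K(P) = 6 (K(P) = (√(5 - 4)*(3*1))*2 = (√1*3)*2 = (1*3)*2 = 3*2 = 6)
(K(4)*30)*H(-5) = (6*30)*(-5) = 180*(-5) = -900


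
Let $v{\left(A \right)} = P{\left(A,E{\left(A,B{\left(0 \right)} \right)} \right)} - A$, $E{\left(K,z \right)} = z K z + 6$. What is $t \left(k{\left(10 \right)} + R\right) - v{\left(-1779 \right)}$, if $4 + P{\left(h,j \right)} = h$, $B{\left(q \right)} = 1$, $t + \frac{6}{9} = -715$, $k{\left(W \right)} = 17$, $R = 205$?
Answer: $-158874$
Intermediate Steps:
$t = - \frac{2147}{3}$ ($t = - \frac{2}{3} - 715 = - \frac{2147}{3} \approx -715.67$)
$E{\left(K,z \right)} = 6 + K z^{2}$ ($E{\left(K,z \right)} = K z z + 6 = K z^{2} + 6 = 6 + K z^{2}$)
$P{\left(h,j \right)} = -4 + h$
$v{\left(A \right)} = -4$ ($v{\left(A \right)} = \left(-4 + A\right) - A = -4$)
$t \left(k{\left(10 \right)} + R\right) - v{\left(-1779 \right)} = - \frac{2147 \left(17 + 205\right)}{3} - -4 = \left(- \frac{2147}{3}\right) 222 + 4 = -158878 + 4 = -158874$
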